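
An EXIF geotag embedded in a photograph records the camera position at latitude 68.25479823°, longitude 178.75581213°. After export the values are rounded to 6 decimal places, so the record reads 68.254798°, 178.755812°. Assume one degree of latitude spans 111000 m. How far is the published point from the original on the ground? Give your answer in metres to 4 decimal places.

The latitude changed by +0.00000023° and the longitude by +0.00000013°.
N–S: 0.00000023° × 111000 m/° = 0.02553 m.
East–west at this latitude: 0.00000013° × 111000 × cos 68.2548° ≈ 0.00000013 × 41123.2 = 0.00534602 m.
Hypotenuse of the two orthogonal shifts: √(0.02553² + 0.00534602²) = 0.0260837 m.

0.0261 metres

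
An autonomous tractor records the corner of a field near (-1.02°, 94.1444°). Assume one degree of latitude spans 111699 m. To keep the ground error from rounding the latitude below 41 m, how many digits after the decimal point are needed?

4

One degree of latitude covers 111699 m.
Rounding to N decimal places gives at most 0.5 × 10⁻ᴺ degrees of error, i.e. 0.5 × 10⁻ᴺ × 111699 m.
Need 0.5 × 111699 × 10⁻ᴺ ≤ 41 → 10⁻ᴺ ≤ 7.341e-04, so N ≥ 3.13.
So 4 decimal places suffice (5.58 m); 3 would allow up to 55.8 m.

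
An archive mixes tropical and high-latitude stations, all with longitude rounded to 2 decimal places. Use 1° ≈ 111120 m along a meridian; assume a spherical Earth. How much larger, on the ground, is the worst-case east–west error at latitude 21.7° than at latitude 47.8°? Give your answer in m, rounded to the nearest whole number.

Rounding to 2 decimal places leaves the longitude within ±0.005° of the true value.
At 21.7°: 0.005° × 111120 × cos 21.7° = 0.005 × 111120 × 0.9291 ≈ 516.23 m.
At 47.8°: 0.005° × 111120 × cos 47.8° = 0.005 × 111120 × 0.6717 ≈ 373.21 m.
So the lower-latitude error exceeds the higher by 516.23 − 373.21 = 143.02 m.

143 m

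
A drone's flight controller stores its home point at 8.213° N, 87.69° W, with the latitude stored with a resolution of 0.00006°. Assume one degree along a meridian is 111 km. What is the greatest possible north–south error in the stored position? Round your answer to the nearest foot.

11 feet

With a 0.00006° grid the true value lies within half a step, ±0.00006°/2 = ±3e-05°, of the stored one.
North–south distance: 3e-05° × 111000 m/° = 3.33 m.
In feet: 3.33 m ÷ 0.3048 ≈ 10.925 ft.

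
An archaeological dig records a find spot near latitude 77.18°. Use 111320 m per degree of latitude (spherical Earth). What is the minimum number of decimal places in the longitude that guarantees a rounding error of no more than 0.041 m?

At 77.18° one degree of longitude covers 111320 × cos 77.18° ≈ 111320 × 0.2219 ≈ 24700.7 m.
With N decimal places the half-ulp bound is 0.5·10⁻ᴺ°, or 0.5·10⁻ᴺ × 24700.7 m on the ground.
Setting 12350.3 × 10⁻ᴺ ≤ 0.041 gives 10ᴺ ≥ 3.012e+05, i.e. N ≥ 5.48.
At 5 places the error can reach 0.124 m, but 6 places keeps it to 0.0124 m.

6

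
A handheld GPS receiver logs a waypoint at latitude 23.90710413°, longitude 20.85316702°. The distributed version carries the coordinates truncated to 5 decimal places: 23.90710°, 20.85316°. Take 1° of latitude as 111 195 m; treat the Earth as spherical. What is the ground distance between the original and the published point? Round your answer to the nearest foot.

3 feet

Δlat = 23.90710413 − 23.90710 = +0.00000413°; Δlon = 20.85316702 − 20.85316 = +0.00000702°.
N–S: 0.00000413° × 111195 m/° = 0.459235 m.
E–W at 23.9071°: 0.00000702° × 111195 × cos 23.9071° = 0.00000702 × 111195 × 0.9142 ≈ 0.713617 m.
Combined displacement = (0.459235² + 0.713617²)^½ ≈ 0.848615 m.
In feet: 0.848615 m ÷ 0.3048 ≈ 2.7842 ft.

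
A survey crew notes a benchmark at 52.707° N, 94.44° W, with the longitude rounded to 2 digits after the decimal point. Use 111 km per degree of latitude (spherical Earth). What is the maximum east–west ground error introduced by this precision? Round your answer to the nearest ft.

1103 ft

Rounding to 2 decimal places leaves the longitude within ±0.005° of the true value.
One degree of longitude at 52.707° is 111000 × cos 52.707° ≈ 111000 × 0.6059 = 67253.9 m.
Maximum E–W displacement: 0.005 × 67253.9 = 336.27 m.
In feet: 336.27 m ÷ 0.3048 ≈ 1103.2 ft.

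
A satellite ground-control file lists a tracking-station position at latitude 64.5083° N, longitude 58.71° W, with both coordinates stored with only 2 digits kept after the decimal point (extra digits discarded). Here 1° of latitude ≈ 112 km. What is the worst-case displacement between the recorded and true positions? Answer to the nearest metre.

1219 metres

Truncating at 2 decimal places can drop up to a full unit in the last place, so each coordinate may be off by as much as 0.01°.
Latitude error → 0.01 × 112000 = 1120 m along the meridian.
East–west component at 64.5083°: 0.01° × 112000 × cos 64.5083° ≈ 0.01 × 48202.6 ≈ 482.026 m.
Combining orthogonally: (1120² + 482.026²)^½ ≈ 1219.32 m.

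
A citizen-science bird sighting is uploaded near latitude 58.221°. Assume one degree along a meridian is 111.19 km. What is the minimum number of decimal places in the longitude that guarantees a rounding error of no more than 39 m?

3 decimal places

At 58.221° one degree of longitude covers 111190 × cos 58.221° ≈ 111190 × 0.5266 ≈ 58557.6 m.
Rounding to N decimal places gives at most 0.5 × 10⁻ᴺ degrees of error, i.e. 0.5 × 10⁻ᴺ × 58557.6 m.
Setting 29278.8 × 10⁻ᴺ ≤ 39 gives 10ᴺ ≥ 750.7, i.e. N ≥ 2.88.
N = 2 would give 293 m (too coarse); N = 3 gives 29.3 m ≤ 39 m.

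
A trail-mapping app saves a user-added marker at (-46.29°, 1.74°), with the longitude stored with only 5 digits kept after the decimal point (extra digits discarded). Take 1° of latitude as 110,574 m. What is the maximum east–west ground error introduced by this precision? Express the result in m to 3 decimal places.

0.764 m

Truncating at 5 decimal places can drop up to a full unit in the last place, so the longitude may be off by as much as 1e-05°.
At latitude 46.29° a degree of longitude spans 110574 m × cos 46.29° = 110574 × 0.6910 ≈ 76407.6 m.
Maximum E–W displacement: 1e-05 × 76407.6 = 0.764076 m.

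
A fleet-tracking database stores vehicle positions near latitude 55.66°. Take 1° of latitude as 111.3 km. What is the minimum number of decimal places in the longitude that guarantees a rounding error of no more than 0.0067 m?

7 decimal places

At 55.66° one degree of longitude covers 111300 × cos 55.66° ≈ 111300 × 0.5641 ≈ 62784.6 m.
With N decimal places the half-ulp bound is 0.5·10⁻ᴺ°, or 0.5·10⁻ᴺ × 62784.6 m on the ground.
Need 0.5 × 62784.6 × 10⁻ᴺ ≤ 0.0067 → 10⁻ᴺ ≤ 2.134e-07, so N ≥ 6.67.
So 7 decimal places suffice (0.00314 m); 6 would allow up to 0.0314 m.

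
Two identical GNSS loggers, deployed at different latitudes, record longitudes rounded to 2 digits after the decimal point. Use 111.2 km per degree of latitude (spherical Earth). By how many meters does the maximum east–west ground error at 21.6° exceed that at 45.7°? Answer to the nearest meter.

129 meters

Rounding to 2 decimal places leaves the longitude within ±0.005° of the true value.
At 21.6°: 0.005° × 111200 × cos 21.6° = 0.005 × 111200 × 0.9298 ≈ 516.96 m.
At 45.7°: 0.005° × 111200 × cos 45.7° = 0.005 × 111200 × 0.6984 ≈ 388.32 m.
So the lower-latitude error exceeds the higher by 516.96 − 388.32 = 128.64 m.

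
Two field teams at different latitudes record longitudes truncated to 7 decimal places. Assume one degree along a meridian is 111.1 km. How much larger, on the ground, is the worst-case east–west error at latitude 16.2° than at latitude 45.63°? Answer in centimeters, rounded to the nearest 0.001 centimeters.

Truncating at 7 decimal places can drop up to a full unit in the last place, so the longitude may be off by as much as 1e-07°.
At 16.2°: 1e-07° × 111100 × cos 16.2° = 1e-07 × 111100 × 0.9603 ≈ 0.010669 m.
At 45.63°: 1e-07° × 111100 × cos 45.63° = 1e-07 × 111100 × 0.6993 ≈ 0.0077691 m.
Difference: 0.010669 − 0.0077691 = 0.0028998 m.
That is 0.00289976 m = 0.28998 cm.

0.290 centimeters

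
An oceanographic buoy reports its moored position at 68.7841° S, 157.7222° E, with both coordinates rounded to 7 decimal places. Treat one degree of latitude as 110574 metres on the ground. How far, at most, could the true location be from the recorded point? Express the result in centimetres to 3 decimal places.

Rounding to 7 decimal places leaves each coordinate within ±5e-08° of the true value.
Latitude error → 5e-08 × 110574 = 0.0055287 m along the meridian.
Longitude error → 5e-08 × 110574 × cos 68.7841° = 5e-08 × 110574 × 0.3619 ≈ 0.00200074 m.
Worst case both components are at the extreme and orthogonal: √(0.0055287² + 0.00200074²) ≈ 0.00587958 m.
That is 0.00587958 m = 0.58796 cm.

0.588 centimetres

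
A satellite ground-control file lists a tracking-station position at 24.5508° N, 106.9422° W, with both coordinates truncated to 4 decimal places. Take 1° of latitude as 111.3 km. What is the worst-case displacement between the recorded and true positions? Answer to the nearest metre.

Truncating at 4 decimal places can drop up to a full unit in the last place, so each coordinate may be off by as much as 0.0001°.
North–south component: 0.0001° × 111300 = 11.13 m.
Longitude error → 0.0001 × 111300 × cos 24.5508° = 0.0001 × 111300 × 0.9096 ≈ 10.1238 m.
Worst case both components are at the extreme and orthogonal: √(11.13² + 10.1238²) ≈ 15.0455 m.

15 metres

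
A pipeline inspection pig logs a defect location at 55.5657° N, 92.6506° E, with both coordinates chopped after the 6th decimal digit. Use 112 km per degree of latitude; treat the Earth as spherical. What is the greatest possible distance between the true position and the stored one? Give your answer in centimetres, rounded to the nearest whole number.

Truncating at 6 decimal places can drop up to a full unit in the last place, so each coordinate may be off by as much as 1e-06°.
N–S: 1e-06° × 112000 m/° = 0.112 m.
E–W at 55.5657°: 1e-06° × 112000 × cos 55.5657° = 1e-06 × 112000 × 0.5655 ≈ 0.0633316 m.
The two errors are perpendicular, so the maximum displacement is √(0.112² + 0.0633316²) ≈ 0.128666 m.
That is 0.128666 m = 12.867 cm.

13 centimetres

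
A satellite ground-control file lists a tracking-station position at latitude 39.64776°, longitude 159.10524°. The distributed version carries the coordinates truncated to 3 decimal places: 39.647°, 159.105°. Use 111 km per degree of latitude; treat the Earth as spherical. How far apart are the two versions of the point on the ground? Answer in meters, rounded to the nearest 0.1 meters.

Δlat = 39.64776 − 39.647 = +0.00076°; Δlon = 159.10524 − 159.105 = +0.00024°.
N–S: 0.00076° × 111000 m/° = 84.36 m.
E–W at 39.647°: 0.00024° × 111000 × cos 39.647° = 0.00024 × 111000 × 0.7700 ≈ 20.5125 m.
Hypotenuse of the two orthogonal shifts: √(84.36² + 20.5125²) = 86.818 m.

86.8 meters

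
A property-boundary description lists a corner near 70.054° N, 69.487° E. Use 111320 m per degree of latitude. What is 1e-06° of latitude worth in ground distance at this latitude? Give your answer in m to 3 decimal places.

Along a meridian 1e-06° is 1e-06 × 111320 = 0.11132 m.

0.111 m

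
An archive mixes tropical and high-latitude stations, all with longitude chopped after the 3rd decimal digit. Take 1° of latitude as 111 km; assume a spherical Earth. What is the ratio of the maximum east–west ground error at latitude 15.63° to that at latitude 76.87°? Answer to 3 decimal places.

Truncating at 3 decimal places can drop up to a full unit in the last place, so the longitude may be off by as much as 0.001°.
At 15.63°: 0.001° × 111000 × cos 15.63° = 0.001 × 111000 × 0.9630 ≈ 106.9 m.
Error at 76.87° = 0.001° × 111000 × cos 76.87° ≈ 111 × 0.2272 = 25.215 m.
Ratio: 106.9 / 25.215 = cos 15.63° / cos 76.87° ≈ 4.2394.

4.239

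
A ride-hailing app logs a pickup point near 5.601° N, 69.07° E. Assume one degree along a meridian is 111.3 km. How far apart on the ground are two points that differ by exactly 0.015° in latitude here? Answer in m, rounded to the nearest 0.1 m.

Along a meridian 0.015° is 0.015 × 111300 = 1669.5 m.

1669.5 m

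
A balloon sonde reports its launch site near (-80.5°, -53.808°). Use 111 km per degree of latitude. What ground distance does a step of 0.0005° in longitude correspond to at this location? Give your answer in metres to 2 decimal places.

0.0005° of longitude at 80.5° is 0.0005 × 111000 × cos 80.5° ≈ 0.0005 × 18320.3 = 9.16014 m.

9.16 metres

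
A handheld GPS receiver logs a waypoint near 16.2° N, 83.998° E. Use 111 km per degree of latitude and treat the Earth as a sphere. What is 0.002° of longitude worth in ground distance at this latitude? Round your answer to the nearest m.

At 16.2° a degree of longitude is 111000 × cos 16.2° ≈ 106593 m, so 0.002° corresponds to 213.185 m.

213 m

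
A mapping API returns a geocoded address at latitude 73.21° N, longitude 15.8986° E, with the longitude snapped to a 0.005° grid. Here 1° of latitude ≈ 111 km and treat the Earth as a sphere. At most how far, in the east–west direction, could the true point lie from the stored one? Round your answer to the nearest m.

With a 0.005° grid the true value lies within half a step, ±0.005°/2 = ±0.0025°, of the stored one.
At latitude 73.21° a degree of longitude spans 111000 m × cos 73.21° = 111000 × 0.2889 ≈ 32064 m.
East–west error: 0.0025° × 32064 m/° ≈ 80.16 m.

80 m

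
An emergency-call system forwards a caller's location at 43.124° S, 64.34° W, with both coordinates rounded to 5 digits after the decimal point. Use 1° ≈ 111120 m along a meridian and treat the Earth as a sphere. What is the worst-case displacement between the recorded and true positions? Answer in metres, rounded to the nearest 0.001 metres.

0.688 metres

Rounding to 5 decimal places leaves each coordinate within ±5e-06° of the true value.
North–south component: 5e-06° × 111120 = 0.5556 m.
E–W at 43.124°: 5e-06° × 111120 × cos 43.124° = 5e-06 × 111120 × 0.7299 ≈ 0.405519 m.
Combining orthogonally: (0.5556² + 0.405519²)^½ ≈ 0.68785 m.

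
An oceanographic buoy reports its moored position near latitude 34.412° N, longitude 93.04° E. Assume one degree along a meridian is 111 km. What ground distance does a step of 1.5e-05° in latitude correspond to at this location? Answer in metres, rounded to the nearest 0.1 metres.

1.7 metres

Along a meridian 1.5e-05° is 1.5e-05 × 111000 = 1.665 m.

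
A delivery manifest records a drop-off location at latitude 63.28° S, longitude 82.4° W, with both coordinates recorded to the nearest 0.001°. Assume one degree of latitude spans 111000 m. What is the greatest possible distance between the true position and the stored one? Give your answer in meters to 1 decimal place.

Rounding to 3 decimal places leaves each coordinate within ±0.0005° of the true value.
Latitude error → 0.0005 × 111000 = 55.5 m along the meridian.
East–west component at 63.28°: 0.0005° × 111000 × cos 63.28° ≈ 0.0005 × 49909 ≈ 24.9545 m.
The two errors are perpendicular, so the maximum displacement is √(55.5² + 24.9545²) ≈ 60.8521 m.

60.9 meters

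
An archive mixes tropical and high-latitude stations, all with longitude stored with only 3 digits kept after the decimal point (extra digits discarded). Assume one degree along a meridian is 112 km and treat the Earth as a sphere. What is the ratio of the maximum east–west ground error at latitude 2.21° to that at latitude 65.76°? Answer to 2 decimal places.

Truncating at 3 decimal places can drop up to a full unit in the last place, so the longitude may be off by as much as 0.001°.
Error at 2.21° = 0.001° × 112000 × cos 2.21° ≈ 112 × 0.9993 = 111.92 m.
Error at 65.76° = 0.001° × 112000 × cos 65.76° ≈ 112 × 0.4106 = 45.983 m.
Ratio: 111.92 / 45.983 = cos 2.21° / cos 65.76° ≈ 2.4339.

2.43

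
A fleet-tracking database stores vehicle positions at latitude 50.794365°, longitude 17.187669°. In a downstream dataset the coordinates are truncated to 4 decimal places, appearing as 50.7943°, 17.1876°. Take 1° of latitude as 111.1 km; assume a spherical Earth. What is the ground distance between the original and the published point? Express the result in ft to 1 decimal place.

28.5 ft

The latitude changed by +0.000065° and the longitude by +0.000069°.
N–S: 0.000065° × 111100 m/° = 7.2215 m.
E–W at 50.7943°: 0.000069° × 111100 × cos 50.7943° = 0.000069 × 111100 × 0.6321 ≈ 4.84566 m.
Distance: √(7.2215² + 4.84566²) ≈ 8.69658 m.
Converting: 8.69658 m × 3.2808 ft/m ≈ 28.532 ft.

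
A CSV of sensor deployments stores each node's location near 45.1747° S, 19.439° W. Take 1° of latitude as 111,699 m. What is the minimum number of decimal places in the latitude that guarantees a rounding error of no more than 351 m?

3

One degree of latitude covers 111699 m.
With N decimal places the half-ulp bound is 0.5·10⁻ᴺ°, or 0.5·10⁻ᴺ × 111699 m on the ground.
Need 0.5 × 111699 × 10⁻ᴺ ≤ 351 → 10⁻ᴺ ≤ 6.285e-03, so N ≥ 2.20.
At 2 places the error can reach 558 m, but 3 places keeps it to 55.8 m.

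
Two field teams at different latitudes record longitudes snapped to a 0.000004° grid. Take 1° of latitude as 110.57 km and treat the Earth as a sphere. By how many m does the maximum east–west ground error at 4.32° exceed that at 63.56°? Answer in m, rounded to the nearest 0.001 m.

With a 0.000004° grid the true value lies within half a step, ±0.000004°/2 = ±2e-06°, of the stored one.
At 4.32°: 2e-06° × 110570 × cos 4.32° = 2e-06 × 110570 × 0.9972 ≈ 0.22051 m.
Error at 63.56° = 2e-06° × 110570 × cos 63.56° ≈ 0.22114 × 0.4453 = 0.098465 m.
Difference: 0.22051 − 0.098465 = 0.12205 m.

0.122 m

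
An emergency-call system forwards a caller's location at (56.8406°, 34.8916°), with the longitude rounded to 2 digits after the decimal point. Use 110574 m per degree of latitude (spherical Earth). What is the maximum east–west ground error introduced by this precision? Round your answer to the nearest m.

302 m

Rounding to 2 decimal places leaves the longitude within ±0.005° of the true value.
At latitude 56.8406° a degree of longitude spans 110574 m × cos 56.8406° = 110574 × 0.5470 ≈ 60480.7 m.
So at most 0.005° × 60480.7 ≈ 302.403 m east–west.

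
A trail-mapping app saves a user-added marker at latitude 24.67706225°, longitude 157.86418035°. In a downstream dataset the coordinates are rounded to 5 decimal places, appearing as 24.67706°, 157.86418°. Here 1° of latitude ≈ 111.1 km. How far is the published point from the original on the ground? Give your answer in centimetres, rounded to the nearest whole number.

Δlat = 24.67706225 − 24.67706 = +0.00000225°; Δlon = 157.86418035 − 157.86418 = +0.00000035°.
N–S: 0.00000225° × 111100 m/° = 0.249975 m.
East–west at this latitude: 0.00000035° × 111100 × cos 24.6771° ≈ 0.00000035 × 100954 = 0.0353338 m.
Distance: √(0.249975² + 0.0353338²) ≈ 0.25246 m.
That is 0.25246 m = 25.246 cm.

25 centimetres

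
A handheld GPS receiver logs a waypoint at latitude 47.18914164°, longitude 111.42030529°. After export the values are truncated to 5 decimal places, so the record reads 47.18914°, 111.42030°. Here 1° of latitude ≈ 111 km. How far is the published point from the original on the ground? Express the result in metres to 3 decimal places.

0.439 metres

The latitude changed by +0.00000164° and the longitude by +0.00000529°.
North–south shift: 0.00000164 × 111000 = 0.18204 m.
East–west at this latitude: 0.00000529° × 111000 × cos 47.1891° ≈ 0.00000529 × 75433.4 = 0.399043 m.
Distance: √(0.18204² + 0.399043²) ≈ 0.438604 m.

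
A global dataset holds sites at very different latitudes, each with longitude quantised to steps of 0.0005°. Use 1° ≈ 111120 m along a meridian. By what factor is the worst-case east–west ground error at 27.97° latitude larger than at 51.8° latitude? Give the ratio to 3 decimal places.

With a 0.0005° grid the true value lies within half a step, ±0.0005°/2 = ±0.00025°, of the stored one.
Error at 27.97° = 0.00025° × 111120 × cos 27.97° ≈ 27.78 × 0.8832 = 24.535 m.
Error at 51.8° = 0.00025° × 111120 × cos 51.8° ≈ 27.78 × 0.6184 = 17.179 m.
Ratio: 24.535 / 17.179 = cos 27.97° / cos 51.8° ≈ 1.4282.

1.428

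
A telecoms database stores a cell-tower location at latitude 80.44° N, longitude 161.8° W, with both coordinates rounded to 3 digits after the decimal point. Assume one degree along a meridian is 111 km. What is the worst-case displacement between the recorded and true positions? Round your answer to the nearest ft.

185 ft

Rounding to 3 decimal places leaves each coordinate within ±0.0005° of the true value.
Latitude error → 0.0005 × 111000 = 55.5 m along the meridian.
East–west component at 80.44°: 0.0005° × 111000 × cos 80.44° ≈ 0.0005 × 18434.9 ≈ 9.21746 m.
The two errors are perpendicular, so the maximum displacement is √(55.5² + 9.21746²) ≈ 56.2602 m.
In feet: 56.2602 m ÷ 0.3048 ≈ 184.58 ft.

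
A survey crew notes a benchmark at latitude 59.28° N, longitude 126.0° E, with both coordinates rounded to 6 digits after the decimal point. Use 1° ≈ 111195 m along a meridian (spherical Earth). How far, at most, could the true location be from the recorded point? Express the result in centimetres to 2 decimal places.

6.24 centimetres

Rounding to 6 decimal places leaves each coordinate within ±5e-07° of the true value.
North–south component: 5e-07° × 111195 = 0.0555975 m.
East–west component at 59.28°: 5e-07° × 111195 × cos 59.28° ≈ 5e-07 × 56803.2 ≈ 0.0284016 m.
Combining orthogonally: (0.0555975² + 0.0284016²)^½ ≈ 0.0624318 m.
That is 0.0624318 m = 6.2432 cm.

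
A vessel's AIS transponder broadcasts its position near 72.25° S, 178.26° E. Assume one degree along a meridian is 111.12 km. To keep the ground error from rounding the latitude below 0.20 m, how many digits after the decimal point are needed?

6 decimal places

One degree of latitude covers 111120 m.
With N decimal places the half-ulp bound is 0.5·10⁻ᴺ°, or 0.5·10⁻ᴺ × 111120 m on the ground.
Setting 55560 × 10⁻ᴺ ≤ 0.20 gives 10ᴺ ≥ 2.778e+05, i.e. N ≥ 5.44.
So 6 decimal places suffice (0.0556 m); 5 would allow up to 0.556 m.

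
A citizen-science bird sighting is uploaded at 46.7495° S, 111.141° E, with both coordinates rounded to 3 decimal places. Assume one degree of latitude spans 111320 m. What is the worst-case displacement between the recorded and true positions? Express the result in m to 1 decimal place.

Rounding to 3 decimal places leaves each coordinate within ±0.0005° of the true value.
North–south component: 0.0005° × 111320 = 55.66 m.
Longitude error → 0.0005 × 111320 × cos 46.7495° = 0.0005 × 111320 × 0.6852 ≈ 38.1376 m.
Combining orthogonally: (55.66² + 38.1376²)^½ ≈ 67.4723 m.

67.5 m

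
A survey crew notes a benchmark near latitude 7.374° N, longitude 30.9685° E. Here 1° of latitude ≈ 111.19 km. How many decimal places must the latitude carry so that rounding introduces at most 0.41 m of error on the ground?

6 decimal places

One degree of latitude covers 111190 m.
Rounding to N decimal places gives at most 0.5 × 10⁻ᴺ degrees of error, i.e. 0.5 × 10⁻ᴺ × 111190 m.
Setting 55595 × 10⁻ᴺ ≤ 0.41 gives 10ᴺ ≥ 1.356e+05, i.e. N ≥ 5.13.
At 5 places the error can reach 0.556 m, but 6 places keeps it to 0.0556 m.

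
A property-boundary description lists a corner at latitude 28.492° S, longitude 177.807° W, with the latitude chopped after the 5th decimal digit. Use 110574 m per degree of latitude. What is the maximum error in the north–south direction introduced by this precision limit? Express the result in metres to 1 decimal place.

Truncating at 5 decimal places can drop up to a full unit in the last place, so the latitude may be off by as much as 1e-05°.
Along the meridian that is 1e-05° × 110574 m/° = 1.10574 m.

1.1 metres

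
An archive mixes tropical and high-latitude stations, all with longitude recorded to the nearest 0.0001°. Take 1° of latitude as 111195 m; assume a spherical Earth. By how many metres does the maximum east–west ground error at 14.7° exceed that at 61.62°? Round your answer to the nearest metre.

3 metres

Rounding to 4 decimal places leaves the longitude within ±5e-05° of the true value.
Error at 14.7° = 5e-05° × 111195 × cos 14.7° ≈ 5.5598 × 0.9673 = 5.3778 m.
At 61.62°: 5e-05° × 111195 × cos 61.62° = 5e-05 × 111195 × 0.4753 ≈ 2.6426 m.
Difference: 5.3778 − 2.6426 = 2.7351 m.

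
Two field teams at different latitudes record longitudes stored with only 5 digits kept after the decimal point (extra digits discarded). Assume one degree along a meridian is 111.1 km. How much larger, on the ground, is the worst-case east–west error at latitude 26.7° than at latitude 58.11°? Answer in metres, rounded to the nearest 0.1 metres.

Truncating at 5 decimal places can drop up to a full unit in the last place, so the longitude may be off by as much as 1e-05°.
At 26.7°: 1e-05° × 111100 × cos 26.7° = 1e-05 × 111100 × 0.8934 ≈ 0.99254 m.
At 58.11°: 1e-05° × 111100 × cos 58.11° = 1e-05 × 111100 × 0.5283 ≈ 0.58693 m.
Difference: 0.99254 − 0.58693 = 0.40561 m.

0.4 metres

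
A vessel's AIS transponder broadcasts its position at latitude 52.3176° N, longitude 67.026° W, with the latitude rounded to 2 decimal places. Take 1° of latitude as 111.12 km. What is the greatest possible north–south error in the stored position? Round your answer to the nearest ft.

1823 ft

Rounding to 2 decimal places leaves the latitude within ±0.005° of the true value.
So the N–S error is at most 0.005 × 111120 = 555.6 m.
In feet: 555.6 m ÷ 0.3048 ≈ 1822.8 ft.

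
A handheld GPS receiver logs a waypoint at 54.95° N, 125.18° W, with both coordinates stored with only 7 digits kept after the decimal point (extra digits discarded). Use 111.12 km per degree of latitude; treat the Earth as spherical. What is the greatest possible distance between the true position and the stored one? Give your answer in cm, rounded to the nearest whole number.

1 cm

Truncating at 7 decimal places can drop up to a full unit in the last place, so each coordinate may be off by as much as 1e-07°.
Latitude error → 1e-07 × 111120 = 0.011112 m along the meridian.
Longitude error → 1e-07 × 111120 × cos 54.95° = 1e-07 × 111120 × 0.5743 ≈ 0.00638152 m.
The two errors are perpendicular, so the maximum displacement is √(0.011112² + 0.00638152²) ≈ 0.0128141 m.
That is 0.0128141 m = 1.2814 cm.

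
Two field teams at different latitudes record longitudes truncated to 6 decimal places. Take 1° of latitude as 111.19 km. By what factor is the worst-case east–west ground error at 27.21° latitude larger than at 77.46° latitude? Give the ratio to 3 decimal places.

Truncating at 6 decimal places can drop up to a full unit in the last place, so the longitude may be off by as much as 1e-06°.
At 27.21°: 1e-06° × 111190 × cos 27.21° = 1e-06 × 111190 × 0.8893 ≈ 0.098885 m.
Error at 77.46° = 1e-06° × 111190 × cos 77.46° ≈ 0.11119 × 0.2171 = 0.024142 m.
Ratio: 0.098885 / 0.024142 = cos 27.21° / cos 77.46° ≈ 4.0960.

4.096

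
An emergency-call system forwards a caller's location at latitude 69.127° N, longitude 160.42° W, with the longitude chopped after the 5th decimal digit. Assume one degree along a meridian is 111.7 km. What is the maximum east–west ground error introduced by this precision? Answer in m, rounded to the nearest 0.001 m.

Truncating at 5 decimal places can drop up to a full unit in the last place, so the longitude may be off by as much as 1e-05°.
Parallels shrink by cos φ, so at 69.127° a degree of longitude is 111700 × 0.3563 ≈ 39798.5 m.
East–west error: 1e-05° × 39798.5 m/° ≈ 0.397985 m.

0.398 m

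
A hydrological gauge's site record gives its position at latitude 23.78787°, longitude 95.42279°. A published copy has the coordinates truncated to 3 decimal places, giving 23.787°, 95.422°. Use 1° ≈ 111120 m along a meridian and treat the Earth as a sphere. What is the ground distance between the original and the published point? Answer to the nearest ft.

The latitude changed by +0.00087° and the longitude by +0.00079°.
N–S: 0.00087° × 111120 m/° = 96.6744 m.
E–W at 23.787°: 0.00079° × 111120 × cos 23.787° = 0.00079 × 111120 × 0.9151 ≈ 80.3276 m.
Hypotenuse of the two orthogonal shifts: √(96.6744² + 80.3276²) = 125.692 m.
Converting: 125.692 m × 3.2808 ft/m ≈ 412.38 ft.

412 ft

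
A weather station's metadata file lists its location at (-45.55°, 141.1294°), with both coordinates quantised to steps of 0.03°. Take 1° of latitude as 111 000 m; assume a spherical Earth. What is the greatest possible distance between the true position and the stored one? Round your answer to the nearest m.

With a 0.03° grid the true value lies within half a step, ±0.03°/2 = ±0.015°, of the stored one.
N–S: 0.015° × 111000 m/° = 1665 m.
East–west component at 45.55°: 0.015° × 111000 × cos 45.55° ≈ 0.015 × 77731.8 ≈ 1165.98 m.
Worst case both components are at the extreme and orthogonal: √(1665² + 1165.98²) ≈ 2032.67 m.

2033 m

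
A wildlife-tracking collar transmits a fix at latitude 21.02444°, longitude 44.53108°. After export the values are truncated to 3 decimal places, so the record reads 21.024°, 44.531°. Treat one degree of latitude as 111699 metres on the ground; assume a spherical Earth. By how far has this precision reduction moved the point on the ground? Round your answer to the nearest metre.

The latitude changed by +0.00044° and the longitude by +0.00008°.
N–S: 0.00044° × 111699 m/° = 49.1476 m.
East–west at this latitude: 0.00008° × 111699 × cos 21.024° ≈ 0.00008 × 104263 = 8.34106 m.
Distance: √(49.1476² + 8.34106²) ≈ 49.8503 m.

50 metres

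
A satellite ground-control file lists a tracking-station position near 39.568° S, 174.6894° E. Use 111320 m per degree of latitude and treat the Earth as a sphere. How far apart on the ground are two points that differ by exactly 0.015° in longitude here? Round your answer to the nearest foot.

4223 feet

0.015° of longitude at 39.568° is 0.015 × 111320 × cos 39.568° ≈ 0.015 × 85813.2 = 1287.2 m.
Converting: 1287.2 m × 3.2808 ft/m ≈ 4223.1 ft.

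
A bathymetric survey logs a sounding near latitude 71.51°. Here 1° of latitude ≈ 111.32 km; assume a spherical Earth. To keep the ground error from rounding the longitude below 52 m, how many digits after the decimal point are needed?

3

At 71.51° one degree of longitude covers 111320 × cos 71.51° ≈ 111320 × 0.3171 ≈ 35303.9 m.
N decimal places → at most half a unit in the last place, 0.5 × 10⁻ᴺ° = 35303.9/2 × 10⁻ᴺ m.
Setting 17652 × 10⁻ᴺ ≤ 52 gives 10ᴺ ≥ 339.5, i.e. N ≥ 2.53.
N = 2 would give 177 m (too coarse); N = 3 gives 17.7 m ≤ 52 m.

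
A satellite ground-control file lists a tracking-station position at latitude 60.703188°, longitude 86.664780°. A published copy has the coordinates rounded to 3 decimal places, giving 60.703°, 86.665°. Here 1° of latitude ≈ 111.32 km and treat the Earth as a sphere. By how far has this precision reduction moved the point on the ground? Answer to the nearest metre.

24 metres

Δlat = 60.703188 − 60.703 = +0.000188°; Δlon = 86.664780 − 86.665 = -0.000220°.
N–S: 0.000188° × 111320 m/° = 20.9282 m.
E–W at 60.703°: -0.000220° × 111320 × cos 60.703° = -0.000220 × 111320 × 0.4893 ≈ -11.9841 m.
Hypotenuse of the two orthogonal shifts: √(20.9282² + 11.9841²) = 24.1165 m.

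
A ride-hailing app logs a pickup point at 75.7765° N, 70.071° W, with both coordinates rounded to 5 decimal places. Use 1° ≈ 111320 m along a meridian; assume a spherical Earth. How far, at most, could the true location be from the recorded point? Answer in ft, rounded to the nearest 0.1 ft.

Rounding to 5 decimal places leaves each coordinate within ±5e-06° of the true value.
N–S: 5e-06° × 111320 m/° = 0.5566 m.
E–W at 75.7765°: 5e-06° × 111320 × cos 75.7765° = 5e-06 × 111320 × 0.2457 ≈ 0.136759 m.
Combining orthogonally: (0.5566² + 0.136759²)^½ ≈ 0.573155 m.
Converting: 0.573155 m × 3.2808 ft/m ≈ 1.8804 ft.

1.9 ft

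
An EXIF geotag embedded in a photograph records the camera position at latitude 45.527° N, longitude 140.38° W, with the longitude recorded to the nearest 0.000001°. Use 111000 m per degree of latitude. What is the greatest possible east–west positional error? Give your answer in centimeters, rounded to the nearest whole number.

Rounding to 6 decimal places leaves the longitude within ±5e-07° of the true value.
At latitude 45.527° a degree of longitude spans 111000 m × cos 45.527° = 111000 × 0.7006 ≈ 77763.6 m.
Maximum E–W displacement: 5e-07 × 77763.6 = 0.0388818 m.
That is 0.0388818 m = 3.8882 cm.

4 centimeters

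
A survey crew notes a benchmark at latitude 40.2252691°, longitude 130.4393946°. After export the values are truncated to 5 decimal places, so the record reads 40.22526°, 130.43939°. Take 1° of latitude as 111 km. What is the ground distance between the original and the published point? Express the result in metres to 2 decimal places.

Δlat = 40.2252691 − 40.22526 = +0.0000091°; Δlon = 130.4393946 − 130.43939 = +0.0000046°.
North–south shift: 0.0000091 × 111000 = 1.0101 m.
East–west at this latitude: 0.0000046° × 111000 × cos 40.2253° ≈ 0.0000046 × 84749.8 = 0.389849 m.
Hypotenuse of the two orthogonal shifts: √(1.0101² + 0.389849²) = 1.08272 m.

1.08 metres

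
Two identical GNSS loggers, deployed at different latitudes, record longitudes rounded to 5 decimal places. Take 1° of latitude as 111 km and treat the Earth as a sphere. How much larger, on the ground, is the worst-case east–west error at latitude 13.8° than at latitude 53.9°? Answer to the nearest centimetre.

21 centimetres

Rounding to 5 decimal places leaves the longitude within ±5e-06° of the true value.
At 13.8°: 5e-06° × 111000 × cos 13.8° = 5e-06 × 111000 × 0.9711 ≈ 0.53898 m.
Error at 53.9° = 5e-06° × 111000 × cos 53.9° ≈ 0.555 × 0.5892 = 0.327 m.
So the lower-latitude error exceeds the higher by 0.53898 − 0.327 = 0.21198 m.
That is 0.211976 m = 21.198 cm.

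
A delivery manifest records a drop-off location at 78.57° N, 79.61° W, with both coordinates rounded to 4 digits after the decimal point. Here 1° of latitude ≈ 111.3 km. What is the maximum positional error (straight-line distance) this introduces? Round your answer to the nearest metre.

6 metres

Rounding to 4 decimal places leaves each coordinate within ±5e-05° of the true value.
Latitude error → 5e-05 × 111300 = 5.565 m along the meridian.
Longitude error → 5e-05 × 111300 × cos 78.57° = 5e-05 × 111300 × 0.1982 ≈ 1.10282 m.
Combining orthogonally: (5.565² + 1.10282²)^½ ≈ 5.67322 m.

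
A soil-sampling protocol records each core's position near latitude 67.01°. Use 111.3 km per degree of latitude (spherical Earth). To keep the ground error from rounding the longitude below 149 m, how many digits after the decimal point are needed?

At 67.01° one degree of longitude covers 111300 × cos 67.01° ≈ 111300 × 0.3906 ≈ 43470.5 m.
With N decimal places the half-ulp bound is 0.5·10⁻ᴺ°, or 0.5·10⁻ᴺ × 43470.5 m on the ground.
Need 0.5 × 43470.5 × 10⁻ᴺ ≤ 149 → 10⁻ᴺ ≤ 6.855e-03, so N ≥ 2.16.
At 2 places the error can reach 217 m, but 3 places keeps it to 21.7 m.

3 decimal places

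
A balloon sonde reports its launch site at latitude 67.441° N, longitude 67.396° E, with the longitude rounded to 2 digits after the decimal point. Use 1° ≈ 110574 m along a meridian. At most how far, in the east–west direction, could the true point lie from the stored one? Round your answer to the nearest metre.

212 metres

Rounding to 2 decimal places leaves the longitude within ±0.005° of the true value.
At latitude 67.441° a degree of longitude spans 110574 m × cos 67.441° = 110574 × 0.3836 ≈ 42420 m.
East–west error: 0.005° × 42420 m/° ≈ 212.1 m.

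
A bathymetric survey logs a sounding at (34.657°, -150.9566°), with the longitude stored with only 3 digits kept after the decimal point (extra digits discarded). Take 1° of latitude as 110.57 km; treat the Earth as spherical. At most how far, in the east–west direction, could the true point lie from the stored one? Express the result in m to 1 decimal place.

91.0 m

Truncating at 3 decimal places can drop up to a full unit in the last place, so the longitude may be off by as much as 0.001°.
One degree of longitude at 34.657° is 110570 × cos 34.657° ≈ 110570 × 0.8226 = 90951.7 m.
East–west error: 0.001° × 90951.7 m/° ≈ 90.9517 m.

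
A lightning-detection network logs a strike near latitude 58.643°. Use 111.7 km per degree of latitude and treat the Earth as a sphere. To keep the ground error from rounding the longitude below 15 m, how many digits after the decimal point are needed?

4 decimal places

At 58.643° one degree of longitude covers 111700 × cos 58.643° ≈ 111700 × 0.5204 ≈ 58125.2 m.
N decimal places → at most half a unit in the last place, 0.5 × 10⁻ᴺ° = 58125.2/2 × 10⁻ᴺ m.
Need 0.5 × 58125.2 × 10⁻ᴺ ≤ 15 → 10⁻ᴺ ≤ 5.161e-04, so N ≥ 3.29.
At 3 places the error can reach 29.1 m, but 4 places keeps it to 2.91 m.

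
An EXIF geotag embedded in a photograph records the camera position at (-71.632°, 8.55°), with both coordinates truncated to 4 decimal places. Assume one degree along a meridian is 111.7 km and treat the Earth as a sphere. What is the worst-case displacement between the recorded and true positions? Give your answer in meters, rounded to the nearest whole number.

Truncating at 4 decimal places can drop up to a full unit in the last place, so each coordinate may be off by as much as 0.0001°.
N–S: 0.0001° × 111700 m/° = 11.17 m.
Longitude error → 0.0001 × 111700 × cos 71.632° = 0.0001 × 111700 × 0.3151 ≈ 3.51988 m.
Combining orthogonally: (11.17² + 3.51988²)^½ ≈ 11.7115 m.

12 meters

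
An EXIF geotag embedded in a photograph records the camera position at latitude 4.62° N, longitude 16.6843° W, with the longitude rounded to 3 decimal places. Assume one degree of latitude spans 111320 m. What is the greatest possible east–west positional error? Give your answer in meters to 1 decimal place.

55.5 meters

Rounding to 3 decimal places leaves the longitude within ±0.0005° of the true value.
At latitude 4.62° a degree of longitude spans 111320 m × cos 4.62° = 111320 × 0.9968 ≈ 110958 m.
Maximum E–W displacement: 0.0005 × 110958 = 55.4792 m.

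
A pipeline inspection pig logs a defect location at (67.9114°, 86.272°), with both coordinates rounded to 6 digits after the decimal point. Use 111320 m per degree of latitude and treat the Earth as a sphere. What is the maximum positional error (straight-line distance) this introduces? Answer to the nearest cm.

Rounding to 6 decimal places leaves each coordinate within ±5e-07° of the true value.
Latitude error → 5e-07 × 111320 = 0.05566 m along the meridian.
Longitude error → 5e-07 × 111320 × cos 67.9114° = 5e-07 × 111320 × 0.3760 ≈ 0.0209304 m.
Worst case both components are at the extreme and orthogonal: √(0.05566² + 0.0209304²) ≈ 0.0594653 m.
That is 0.0594653 m = 5.9465 cm.

6 cm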